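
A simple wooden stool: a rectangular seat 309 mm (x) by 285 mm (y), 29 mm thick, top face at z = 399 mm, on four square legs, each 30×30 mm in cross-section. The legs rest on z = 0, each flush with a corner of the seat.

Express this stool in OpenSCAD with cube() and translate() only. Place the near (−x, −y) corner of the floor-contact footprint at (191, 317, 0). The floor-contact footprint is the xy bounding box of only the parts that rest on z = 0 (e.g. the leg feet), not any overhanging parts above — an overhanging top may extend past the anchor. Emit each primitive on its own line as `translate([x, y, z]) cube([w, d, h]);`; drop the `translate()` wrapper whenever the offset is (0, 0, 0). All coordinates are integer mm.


// leg_h = 399 - 29 = 370
translate([191, 317, 370]) cube([309, 285, 29]);
translate([191, 317, 0]) cube([30, 30, 370]);
translate([470, 317, 0]) cube([30, 30, 370]);
translate([191, 572, 0]) cube([30, 30, 370]);
translate([470, 572, 0]) cube([30, 30, 370]);


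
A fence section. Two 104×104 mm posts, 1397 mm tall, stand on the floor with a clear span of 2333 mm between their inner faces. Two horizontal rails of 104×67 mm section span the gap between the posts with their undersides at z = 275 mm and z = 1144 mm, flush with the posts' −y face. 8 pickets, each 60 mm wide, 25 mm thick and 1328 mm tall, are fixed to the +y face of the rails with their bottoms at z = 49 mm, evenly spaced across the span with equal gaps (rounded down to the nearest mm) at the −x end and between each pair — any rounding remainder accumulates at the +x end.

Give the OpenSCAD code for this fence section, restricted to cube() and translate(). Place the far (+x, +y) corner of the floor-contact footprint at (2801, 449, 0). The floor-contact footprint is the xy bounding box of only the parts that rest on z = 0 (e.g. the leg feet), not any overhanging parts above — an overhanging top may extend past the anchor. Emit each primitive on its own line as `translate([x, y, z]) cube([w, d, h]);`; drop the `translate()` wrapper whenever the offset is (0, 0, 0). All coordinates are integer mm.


translate([260, 345, 0]) cube([104, 104, 1397]);
translate([2697, 345, 0]) cube([104, 104, 1397]);
translate([364, 345, 275]) cube([2333, 104, 67]);
translate([364, 345, 1144]) cube([2333, 104, 67]);
translate([569, 449, 49]) cube([60, 25, 1328]);
translate([834, 449, 49]) cube([60, 25, 1328]);
translate([1099, 449, 49]) cube([60, 25, 1328]);
translate([1364, 449, 49]) cube([60, 25, 1328]);
translate([1629, 449, 49]) cube([60, 25, 1328]);
translate([1894, 449, 49]) cube([60, 25, 1328]);
translate([2159, 449, 49]) cube([60, 25, 1328]);
translate([2424, 449, 49]) cube([60, 25, 1328]);


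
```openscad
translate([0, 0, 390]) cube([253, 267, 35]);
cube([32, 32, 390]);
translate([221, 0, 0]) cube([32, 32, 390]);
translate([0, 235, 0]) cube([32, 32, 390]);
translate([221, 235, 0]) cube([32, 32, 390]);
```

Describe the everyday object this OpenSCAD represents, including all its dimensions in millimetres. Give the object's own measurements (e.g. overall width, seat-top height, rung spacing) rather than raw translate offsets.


A simple wooden stool: a rectangular seat 253 mm (x) by 267 mm (y), 35 mm thick, top face at z = 425 mm, on four square legs, each 32×32 mm in cross-section. The legs rest on z = 0, each flush with a corner of the seat.


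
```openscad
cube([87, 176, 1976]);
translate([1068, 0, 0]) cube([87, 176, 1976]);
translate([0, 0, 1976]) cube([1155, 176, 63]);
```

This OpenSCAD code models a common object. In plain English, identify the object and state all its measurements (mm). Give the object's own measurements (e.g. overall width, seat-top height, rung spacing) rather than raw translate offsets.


A door frame. The clear opening is 981 mm wide and 1976 mm high. Two 87 mm wide jambs, 176 mm deep, stand either side of the opening from the floor to the top of the opening. A 63 mm thick head sits across the top of both jambs, spanning the full outside width of the frame.


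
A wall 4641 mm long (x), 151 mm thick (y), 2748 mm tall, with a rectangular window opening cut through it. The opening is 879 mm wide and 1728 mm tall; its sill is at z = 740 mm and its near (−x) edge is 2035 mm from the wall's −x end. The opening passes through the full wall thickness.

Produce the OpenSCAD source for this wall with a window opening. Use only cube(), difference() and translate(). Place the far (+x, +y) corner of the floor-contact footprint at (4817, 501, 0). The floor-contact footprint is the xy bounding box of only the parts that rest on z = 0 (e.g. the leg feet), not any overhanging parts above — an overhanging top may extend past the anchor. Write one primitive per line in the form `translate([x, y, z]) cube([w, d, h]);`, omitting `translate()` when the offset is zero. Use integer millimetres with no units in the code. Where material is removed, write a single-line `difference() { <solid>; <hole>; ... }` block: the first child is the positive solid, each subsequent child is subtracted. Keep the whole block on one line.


difference() { translate([176, 350, 0]) cube([4641, 151, 2748]); translate([2211, 350, 740]) cube([879, 151, 1728]); }


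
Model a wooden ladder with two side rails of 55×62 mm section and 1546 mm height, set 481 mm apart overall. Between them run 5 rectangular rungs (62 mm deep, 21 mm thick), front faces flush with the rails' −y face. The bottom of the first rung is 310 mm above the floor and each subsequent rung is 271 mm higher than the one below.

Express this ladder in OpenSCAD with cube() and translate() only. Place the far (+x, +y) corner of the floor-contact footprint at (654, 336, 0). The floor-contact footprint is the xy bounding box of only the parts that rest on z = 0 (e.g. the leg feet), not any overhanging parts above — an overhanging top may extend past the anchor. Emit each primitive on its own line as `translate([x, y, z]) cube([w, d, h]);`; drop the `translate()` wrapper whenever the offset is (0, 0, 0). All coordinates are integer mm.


translate([173, 274, 0]) cube([55, 62, 1546]);
translate([599, 274, 0]) cube([55, 62, 1546]);
translate([228, 274, 310]) cube([371, 62, 21]);
translate([228, 274, 581]) cube([371, 62, 21]);
translate([228, 274, 852]) cube([371, 62, 21]);
translate([228, 274, 1123]) cube([371, 62, 21]);
translate([228, 274, 1394]) cube([371, 62, 21]);


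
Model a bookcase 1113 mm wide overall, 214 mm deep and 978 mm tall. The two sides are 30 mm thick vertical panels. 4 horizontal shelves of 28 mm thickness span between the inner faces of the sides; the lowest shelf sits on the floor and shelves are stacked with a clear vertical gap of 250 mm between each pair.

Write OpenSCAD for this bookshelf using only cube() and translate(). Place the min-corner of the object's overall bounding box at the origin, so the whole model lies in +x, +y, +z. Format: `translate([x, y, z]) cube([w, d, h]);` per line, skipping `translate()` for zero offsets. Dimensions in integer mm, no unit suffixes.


cube([30, 214, 978]);
translate([1083, 0, 0]) cube([30, 214, 978]);
translate([30, 0, 0]) cube([1053, 214, 28]);
translate([30, 0, 278]) cube([1053, 214, 28]);
translate([30, 0, 556]) cube([1053, 214, 28]);
translate([30, 0, 834]) cube([1053, 214, 28]);


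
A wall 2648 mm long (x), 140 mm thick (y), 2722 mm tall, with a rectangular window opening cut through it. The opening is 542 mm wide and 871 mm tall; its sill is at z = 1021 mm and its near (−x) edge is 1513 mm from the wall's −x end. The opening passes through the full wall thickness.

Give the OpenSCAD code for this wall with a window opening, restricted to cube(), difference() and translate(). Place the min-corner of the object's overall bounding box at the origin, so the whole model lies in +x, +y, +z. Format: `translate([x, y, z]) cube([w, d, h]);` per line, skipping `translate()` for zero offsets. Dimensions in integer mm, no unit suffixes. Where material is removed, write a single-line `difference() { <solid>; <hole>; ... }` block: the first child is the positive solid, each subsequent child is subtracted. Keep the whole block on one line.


difference() { cube([2648, 140, 2722]); translate([1513, 0, 1021]) cube([542, 140, 871]); }


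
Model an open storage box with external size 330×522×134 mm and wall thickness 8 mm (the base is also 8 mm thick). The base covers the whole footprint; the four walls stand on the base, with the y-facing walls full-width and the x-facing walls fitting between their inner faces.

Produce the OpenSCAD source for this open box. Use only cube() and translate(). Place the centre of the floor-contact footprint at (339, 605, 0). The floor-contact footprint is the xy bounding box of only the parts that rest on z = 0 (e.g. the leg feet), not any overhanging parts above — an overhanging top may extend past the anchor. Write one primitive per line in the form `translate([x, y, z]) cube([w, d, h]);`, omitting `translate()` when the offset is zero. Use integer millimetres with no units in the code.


translate([174, 344, 0]) cube([330, 522, 8]);
translate([174, 344, 8]) cube([330, 8, 126]);
translate([174, 858, 8]) cube([330, 8, 126]);
translate([174, 352, 8]) cube([8, 506, 126]);
translate([496, 352, 8]) cube([8, 506, 126]);


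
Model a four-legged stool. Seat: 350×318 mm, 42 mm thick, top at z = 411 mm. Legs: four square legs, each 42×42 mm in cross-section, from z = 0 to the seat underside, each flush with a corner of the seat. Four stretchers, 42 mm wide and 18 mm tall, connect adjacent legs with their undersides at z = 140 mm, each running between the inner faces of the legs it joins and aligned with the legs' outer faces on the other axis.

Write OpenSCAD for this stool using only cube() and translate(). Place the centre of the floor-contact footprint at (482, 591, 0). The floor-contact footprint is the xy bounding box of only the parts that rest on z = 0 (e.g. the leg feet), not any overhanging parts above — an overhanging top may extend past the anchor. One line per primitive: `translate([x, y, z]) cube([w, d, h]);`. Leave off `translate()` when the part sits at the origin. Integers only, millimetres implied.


// leg_h = 411 - 42 = 369
// stretcher span = 350 - 2*42 = 266
translate([307, 432, 369]) cube([350, 318, 42]);
translate([307, 432, 0]) cube([42, 42, 369]);
translate([615, 432, 0]) cube([42, 42, 369]);
translate([307, 708, 0]) cube([42, 42, 369]);
translate([615, 708, 0]) cube([42, 42, 369]);
translate([349, 432, 140]) cube([266, 42, 18]);
translate([349, 708, 140]) cube([266, 42, 18]);
translate([307, 474, 140]) cube([42, 234, 18]);
translate([615, 474, 140]) cube([42, 234, 18]);


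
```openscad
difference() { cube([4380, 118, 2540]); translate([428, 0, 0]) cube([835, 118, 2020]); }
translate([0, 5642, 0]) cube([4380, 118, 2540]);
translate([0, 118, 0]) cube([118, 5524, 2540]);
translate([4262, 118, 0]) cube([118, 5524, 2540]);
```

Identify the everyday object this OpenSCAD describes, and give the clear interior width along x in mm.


A single room. The interior width is 4144 mm.

Four walls enclosing a rectangle with a door in the front wall — a room. Outside width 4380 minus two 118 mm walls gives 4144 mm.


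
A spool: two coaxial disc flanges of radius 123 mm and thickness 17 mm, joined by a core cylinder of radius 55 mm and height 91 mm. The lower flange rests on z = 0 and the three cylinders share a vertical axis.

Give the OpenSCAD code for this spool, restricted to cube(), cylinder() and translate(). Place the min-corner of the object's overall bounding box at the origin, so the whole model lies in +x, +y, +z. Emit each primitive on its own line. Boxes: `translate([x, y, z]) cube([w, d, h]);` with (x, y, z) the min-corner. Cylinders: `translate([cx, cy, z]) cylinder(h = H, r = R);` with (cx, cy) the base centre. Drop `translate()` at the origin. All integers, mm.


translate([123, 123, 0]) cylinder(h = 17, r = 123);
translate([123, 123, 17]) cylinder(h = 91, r = 55);
translate([123, 123, 108]) cylinder(h = 17, r = 123);


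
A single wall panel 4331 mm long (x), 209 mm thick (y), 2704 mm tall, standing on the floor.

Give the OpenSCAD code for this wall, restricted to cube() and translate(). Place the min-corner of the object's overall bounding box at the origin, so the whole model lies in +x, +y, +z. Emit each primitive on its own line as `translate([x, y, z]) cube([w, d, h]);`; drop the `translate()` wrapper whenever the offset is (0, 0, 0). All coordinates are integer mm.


cube([4331, 209, 2704]);


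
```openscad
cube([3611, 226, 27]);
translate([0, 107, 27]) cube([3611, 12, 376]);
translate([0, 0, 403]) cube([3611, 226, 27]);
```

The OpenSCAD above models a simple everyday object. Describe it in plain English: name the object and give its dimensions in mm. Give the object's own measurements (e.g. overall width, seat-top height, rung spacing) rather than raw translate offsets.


An I-beam lying along x, 3611 mm long. Overall section height 430 mm. Two flanges 226 mm wide (y) and 27 mm thick, one on the floor and one at the top; a web 12 mm thick runs between them, centred on the flange width.


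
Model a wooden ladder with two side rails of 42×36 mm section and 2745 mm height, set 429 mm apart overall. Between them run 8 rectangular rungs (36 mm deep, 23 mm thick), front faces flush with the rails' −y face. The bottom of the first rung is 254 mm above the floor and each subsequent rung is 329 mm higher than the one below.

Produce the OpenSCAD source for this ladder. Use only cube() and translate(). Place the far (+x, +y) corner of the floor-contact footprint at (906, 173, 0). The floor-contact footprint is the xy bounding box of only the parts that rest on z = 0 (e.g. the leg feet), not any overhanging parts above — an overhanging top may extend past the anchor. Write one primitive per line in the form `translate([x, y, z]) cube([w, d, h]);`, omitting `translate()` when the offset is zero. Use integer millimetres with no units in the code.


// rung span = 429 - 2*42 = 345
// rung[k] z = 254 + k*329
translate([477, 137, 0]) cube([42, 36, 2745]);
translate([864, 137, 0]) cube([42, 36, 2745]);
translate([519, 137, 254]) cube([345, 36, 23]);
translate([519, 137, 583]) cube([345, 36, 23]);
translate([519, 137, 912]) cube([345, 36, 23]);
translate([519, 137, 1241]) cube([345, 36, 23]);
translate([519, 137, 1570]) cube([345, 36, 23]);
translate([519, 137, 1899]) cube([345, 36, 23]);
translate([519, 137, 2228]) cube([345, 36, 23]);
translate([519, 137, 2557]) cube([345, 36, 23]);


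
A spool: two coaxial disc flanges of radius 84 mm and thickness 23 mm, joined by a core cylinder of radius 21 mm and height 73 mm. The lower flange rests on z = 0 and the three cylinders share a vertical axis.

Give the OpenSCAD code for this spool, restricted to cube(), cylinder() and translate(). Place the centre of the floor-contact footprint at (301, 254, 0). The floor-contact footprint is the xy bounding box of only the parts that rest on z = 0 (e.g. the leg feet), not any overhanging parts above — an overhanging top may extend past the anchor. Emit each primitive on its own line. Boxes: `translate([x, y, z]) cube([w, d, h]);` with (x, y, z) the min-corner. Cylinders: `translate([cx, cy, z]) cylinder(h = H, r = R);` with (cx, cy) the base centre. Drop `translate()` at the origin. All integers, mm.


translate([301, 254, 0]) cylinder(h = 23, r = 84);
translate([301, 254, 23]) cylinder(h = 73, r = 21);
translate([301, 254, 96]) cylinder(h = 23, r = 84);


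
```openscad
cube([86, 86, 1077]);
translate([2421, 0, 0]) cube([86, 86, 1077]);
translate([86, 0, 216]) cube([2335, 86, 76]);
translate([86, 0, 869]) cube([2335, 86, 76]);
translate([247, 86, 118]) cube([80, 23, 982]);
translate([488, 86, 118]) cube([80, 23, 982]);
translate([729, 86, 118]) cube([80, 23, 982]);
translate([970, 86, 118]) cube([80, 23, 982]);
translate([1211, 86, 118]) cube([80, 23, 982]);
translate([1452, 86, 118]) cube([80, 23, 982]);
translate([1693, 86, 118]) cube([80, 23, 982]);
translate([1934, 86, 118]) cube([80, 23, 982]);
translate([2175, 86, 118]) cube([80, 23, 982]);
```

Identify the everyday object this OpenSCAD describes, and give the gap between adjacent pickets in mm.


A fence section. The picket gap is 161 mm.

Two posts, two rails, 9 pickets — a fence section. Span 2335 mm holds 9 pickets of 80 mm with 10 equal gaps: ⌊(2335 − 9·80) / 10⌋ = 161 mm.


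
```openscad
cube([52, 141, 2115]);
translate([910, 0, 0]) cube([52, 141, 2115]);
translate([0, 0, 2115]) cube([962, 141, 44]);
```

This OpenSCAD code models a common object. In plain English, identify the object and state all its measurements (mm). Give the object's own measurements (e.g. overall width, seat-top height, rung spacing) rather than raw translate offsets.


A door frame. The clear opening is 858 mm wide and 2115 mm high. Two 52 mm wide jambs, 141 mm deep, stand either side of the opening from the floor to the top of the opening. A 44 mm thick head sits across the top of both jambs, spanning the full outside width of the frame.


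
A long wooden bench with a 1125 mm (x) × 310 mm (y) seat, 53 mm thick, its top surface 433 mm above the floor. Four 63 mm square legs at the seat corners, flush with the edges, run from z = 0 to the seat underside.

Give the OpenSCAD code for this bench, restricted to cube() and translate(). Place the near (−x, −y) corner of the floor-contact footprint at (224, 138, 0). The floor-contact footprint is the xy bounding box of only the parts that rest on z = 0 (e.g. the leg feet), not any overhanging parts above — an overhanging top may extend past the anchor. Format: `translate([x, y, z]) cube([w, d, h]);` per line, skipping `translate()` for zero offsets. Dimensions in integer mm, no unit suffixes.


translate([224, 138, 380]) cube([1125, 310, 53]);
translate([224, 138, 0]) cube([63, 63, 380]);
translate([224, 385, 0]) cube([63, 63, 380]);
translate([1286, 138, 0]) cube([63, 63, 380]);
translate([1286, 385, 0]) cube([63, 63, 380]);


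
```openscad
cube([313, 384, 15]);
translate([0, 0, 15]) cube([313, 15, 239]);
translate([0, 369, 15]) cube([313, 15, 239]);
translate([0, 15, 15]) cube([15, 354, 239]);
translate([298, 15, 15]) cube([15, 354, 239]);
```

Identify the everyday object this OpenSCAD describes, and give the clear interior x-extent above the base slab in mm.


An open box. The internal width is 283 mm.

A 313×384 base slab with four walls standing on it — an open box. The base is 313 mm wide and the walls are 15 mm thick, so the internal width is 313 − 2 × 15 = 283 mm.


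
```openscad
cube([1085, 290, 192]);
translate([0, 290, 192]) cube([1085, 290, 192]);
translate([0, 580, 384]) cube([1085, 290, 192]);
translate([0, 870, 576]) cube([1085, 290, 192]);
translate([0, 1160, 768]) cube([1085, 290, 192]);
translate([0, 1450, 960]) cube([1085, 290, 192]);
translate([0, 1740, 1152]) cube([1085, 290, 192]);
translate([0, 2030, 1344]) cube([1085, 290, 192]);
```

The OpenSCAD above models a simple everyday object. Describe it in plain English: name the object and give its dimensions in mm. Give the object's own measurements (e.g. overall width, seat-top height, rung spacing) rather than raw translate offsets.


A straight staircase of 8 solid steps. Each step is 1085 mm wide (x), 290 mm deep (y, the going) and 192 mm tall (the rise). The first step rests on the floor; each subsequent step sits one going further in +y and one rise higher in +z, directly behind and above the previous step with no overlap.


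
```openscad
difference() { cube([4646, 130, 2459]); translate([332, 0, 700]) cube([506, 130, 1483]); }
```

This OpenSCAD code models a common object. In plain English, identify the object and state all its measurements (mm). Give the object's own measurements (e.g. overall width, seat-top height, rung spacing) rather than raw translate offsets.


A wall 4646 mm long (x), 130 mm thick (y), 2459 mm tall, with a rectangular window opening cut through it. The opening is 506 mm wide and 1483 mm tall; its sill is at z = 700 mm and its near (−x) edge is 332 mm from the wall's −x end. The opening passes through the full wall thickness.


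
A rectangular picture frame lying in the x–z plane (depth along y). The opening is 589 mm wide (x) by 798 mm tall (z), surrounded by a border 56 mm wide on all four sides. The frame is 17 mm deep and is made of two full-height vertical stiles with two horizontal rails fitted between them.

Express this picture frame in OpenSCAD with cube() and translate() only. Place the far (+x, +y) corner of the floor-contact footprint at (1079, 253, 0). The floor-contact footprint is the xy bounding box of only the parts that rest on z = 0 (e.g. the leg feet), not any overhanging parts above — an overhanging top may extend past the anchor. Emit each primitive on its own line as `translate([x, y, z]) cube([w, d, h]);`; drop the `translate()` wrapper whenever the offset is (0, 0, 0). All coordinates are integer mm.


translate([378, 236, 0]) cube([56, 17, 910]);
translate([1023, 236, 0]) cube([56, 17, 910]);
translate([434, 236, 0]) cube([589, 17, 56]);
translate([434, 236, 854]) cube([589, 17, 56]);


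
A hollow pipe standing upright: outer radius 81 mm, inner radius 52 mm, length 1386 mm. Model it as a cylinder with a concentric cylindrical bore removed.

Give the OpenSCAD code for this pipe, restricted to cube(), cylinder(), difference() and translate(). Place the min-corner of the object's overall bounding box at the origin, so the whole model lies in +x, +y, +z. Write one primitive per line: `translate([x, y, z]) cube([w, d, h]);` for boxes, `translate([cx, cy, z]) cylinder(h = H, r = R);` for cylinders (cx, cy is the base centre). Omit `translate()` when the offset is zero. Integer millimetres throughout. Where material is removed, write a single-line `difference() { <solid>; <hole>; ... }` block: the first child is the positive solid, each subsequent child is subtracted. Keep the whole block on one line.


difference() { translate([81, 81, 0]) cylinder(h = 1386, r = 81); translate([81, 81, 0]) cylinder(h = 1386, r = 52); }


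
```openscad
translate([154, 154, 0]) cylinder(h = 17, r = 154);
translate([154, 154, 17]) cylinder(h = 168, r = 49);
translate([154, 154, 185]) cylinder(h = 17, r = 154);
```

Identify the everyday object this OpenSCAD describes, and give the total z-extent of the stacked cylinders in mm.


A spool. The overall height is 202 mm.

Three coaxial cylinders, large–small–large — a spool. Two 17 mm flanges and a 168 mm core give 17 + 168 + 17 = 202 mm.


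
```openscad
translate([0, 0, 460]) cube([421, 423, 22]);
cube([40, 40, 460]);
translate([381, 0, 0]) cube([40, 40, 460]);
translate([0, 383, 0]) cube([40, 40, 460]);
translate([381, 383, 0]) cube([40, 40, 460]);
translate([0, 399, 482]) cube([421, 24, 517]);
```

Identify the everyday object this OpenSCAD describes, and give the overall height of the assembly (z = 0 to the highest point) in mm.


A chair. The overall height is 999 mm.

A slab on four corner posts with a tall panel at the back — a chair. The seat slab sits at z = 460 with thickness 22, and the 517 mm backrest starts at the seat top, so the overall height is 460 + 22 + 517 = 999 mm.


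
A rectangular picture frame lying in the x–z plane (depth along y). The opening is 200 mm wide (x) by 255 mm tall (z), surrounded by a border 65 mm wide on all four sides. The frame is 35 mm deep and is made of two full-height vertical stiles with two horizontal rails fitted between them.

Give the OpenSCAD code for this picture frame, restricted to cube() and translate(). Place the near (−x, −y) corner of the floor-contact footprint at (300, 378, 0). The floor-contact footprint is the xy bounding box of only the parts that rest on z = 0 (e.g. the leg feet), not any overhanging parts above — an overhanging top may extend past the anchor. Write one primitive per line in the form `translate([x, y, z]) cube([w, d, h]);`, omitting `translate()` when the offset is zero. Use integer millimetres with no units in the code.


translate([300, 378, 0]) cube([65, 35, 385]);
translate([565, 378, 0]) cube([65, 35, 385]);
translate([365, 378, 0]) cube([200, 35, 65]);
translate([365, 378, 320]) cube([200, 35, 65]);


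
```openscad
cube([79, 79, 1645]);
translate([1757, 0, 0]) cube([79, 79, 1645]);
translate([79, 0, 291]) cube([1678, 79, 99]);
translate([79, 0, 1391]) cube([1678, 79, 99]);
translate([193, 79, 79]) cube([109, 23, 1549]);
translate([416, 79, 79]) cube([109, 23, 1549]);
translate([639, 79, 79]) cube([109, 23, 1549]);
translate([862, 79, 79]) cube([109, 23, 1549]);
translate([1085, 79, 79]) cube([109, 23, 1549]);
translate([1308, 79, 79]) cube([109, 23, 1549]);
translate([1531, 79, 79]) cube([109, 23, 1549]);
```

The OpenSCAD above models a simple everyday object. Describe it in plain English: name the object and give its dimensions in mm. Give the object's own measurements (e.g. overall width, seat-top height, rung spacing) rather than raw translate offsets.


A fence section. Two 79×79 mm posts, 1645 mm tall, stand on the floor with a clear span of 1678 mm between their inner faces. Two horizontal rails of 79×99 mm section span the gap between the posts with their undersides at z = 291 mm and z = 1391 mm, flush with the posts' −y face. 7 pickets, each 109 mm wide, 23 mm thick and 1549 mm tall, are fixed to the +y face of the rails with their bottoms at z = 79 mm, spaced across the span with a 114 mm gap after the −x post and between neighbouring pickets, with 117 mm left before the +x post.


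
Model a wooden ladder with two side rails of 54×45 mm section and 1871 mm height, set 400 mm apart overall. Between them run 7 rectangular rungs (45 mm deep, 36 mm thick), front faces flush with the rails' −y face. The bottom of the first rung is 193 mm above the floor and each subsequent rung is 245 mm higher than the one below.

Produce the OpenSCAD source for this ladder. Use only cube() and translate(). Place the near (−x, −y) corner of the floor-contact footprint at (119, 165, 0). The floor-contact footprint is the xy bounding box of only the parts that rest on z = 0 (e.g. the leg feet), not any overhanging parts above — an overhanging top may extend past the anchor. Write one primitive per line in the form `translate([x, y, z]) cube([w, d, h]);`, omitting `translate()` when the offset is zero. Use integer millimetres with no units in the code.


// rung span = 400 - 2*54 = 292
// rung[k] z = 193 + k*245
translate([119, 165, 0]) cube([54, 45, 1871]);
translate([465, 165, 0]) cube([54, 45, 1871]);
translate([173, 165, 193]) cube([292, 45, 36]);
translate([173, 165, 438]) cube([292, 45, 36]);
translate([173, 165, 683]) cube([292, 45, 36]);
translate([173, 165, 928]) cube([292, 45, 36]);
translate([173, 165, 1173]) cube([292, 45, 36]);
translate([173, 165, 1418]) cube([292, 45, 36]);
translate([173, 165, 1663]) cube([292, 45, 36]);


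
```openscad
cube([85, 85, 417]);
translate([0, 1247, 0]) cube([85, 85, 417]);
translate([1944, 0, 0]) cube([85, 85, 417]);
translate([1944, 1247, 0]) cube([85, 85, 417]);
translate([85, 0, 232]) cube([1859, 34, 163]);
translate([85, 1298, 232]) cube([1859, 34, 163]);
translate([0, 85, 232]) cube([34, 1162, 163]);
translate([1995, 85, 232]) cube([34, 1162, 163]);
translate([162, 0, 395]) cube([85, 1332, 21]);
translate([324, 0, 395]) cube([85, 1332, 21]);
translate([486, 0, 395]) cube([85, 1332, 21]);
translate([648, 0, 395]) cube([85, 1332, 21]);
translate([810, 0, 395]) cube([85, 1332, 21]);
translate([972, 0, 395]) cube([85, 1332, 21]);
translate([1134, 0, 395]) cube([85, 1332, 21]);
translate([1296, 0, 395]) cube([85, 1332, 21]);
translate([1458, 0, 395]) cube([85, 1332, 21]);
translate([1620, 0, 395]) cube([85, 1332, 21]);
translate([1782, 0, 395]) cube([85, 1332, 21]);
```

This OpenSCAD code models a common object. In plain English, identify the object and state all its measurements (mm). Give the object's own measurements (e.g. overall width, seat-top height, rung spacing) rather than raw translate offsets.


A bed frame 2029 mm long (x) by 1332 mm wide (y). Four 85×85 mm corner posts, 417 mm tall, at the corners of the footprint. Four rails of 34 mm thickness and 163 mm height run between adjacent posts with their undersides at z = 232 mm, their outer faces flush with the outside of the frame (the two x-running rails run between the posts' inner faces; the two y-running rails run between the posts' inner faces). 11 slats, each 85 mm wide (x) and 21 mm thick, lie across the top of the two x-running rails, running the full 1332 mm width of the frame in y; along x they sit between the end posts with a 77 mm gap after the −x posts and between neighbouring slats and before the +x posts.


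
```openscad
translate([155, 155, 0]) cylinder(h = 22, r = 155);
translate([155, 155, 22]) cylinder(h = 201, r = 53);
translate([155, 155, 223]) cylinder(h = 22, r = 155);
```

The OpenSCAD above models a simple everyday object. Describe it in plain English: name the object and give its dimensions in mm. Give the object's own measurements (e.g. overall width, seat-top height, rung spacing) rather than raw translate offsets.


A spool: two coaxial disc flanges of radius 155 mm and thickness 22 mm, joined by a core cylinder of radius 53 mm and height 201 mm. The lower flange rests on z = 0 and the three cylinders share a vertical axis.


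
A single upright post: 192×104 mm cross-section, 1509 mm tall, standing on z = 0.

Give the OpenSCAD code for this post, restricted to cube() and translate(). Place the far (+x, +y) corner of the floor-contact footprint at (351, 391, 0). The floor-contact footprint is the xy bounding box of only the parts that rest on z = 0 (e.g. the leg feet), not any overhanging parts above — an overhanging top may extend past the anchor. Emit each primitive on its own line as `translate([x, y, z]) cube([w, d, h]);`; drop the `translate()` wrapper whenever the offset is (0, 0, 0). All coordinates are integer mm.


translate([159, 287, 0]) cube([192, 104, 1509]);


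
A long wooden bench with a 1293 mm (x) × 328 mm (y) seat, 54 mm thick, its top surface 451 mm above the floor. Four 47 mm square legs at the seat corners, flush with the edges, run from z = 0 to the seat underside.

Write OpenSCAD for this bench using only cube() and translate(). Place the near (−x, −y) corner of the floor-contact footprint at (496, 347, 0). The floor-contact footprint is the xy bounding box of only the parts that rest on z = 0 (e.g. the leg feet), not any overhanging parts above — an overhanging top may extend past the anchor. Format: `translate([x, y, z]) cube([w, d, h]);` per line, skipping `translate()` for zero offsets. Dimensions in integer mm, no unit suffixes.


translate([496, 347, 397]) cube([1293, 328, 54]);
translate([496, 347, 0]) cube([47, 47, 397]);
translate([496, 628, 0]) cube([47, 47, 397]);
translate([1742, 347, 0]) cube([47, 47, 397]);
translate([1742, 628, 0]) cube([47, 47, 397]);


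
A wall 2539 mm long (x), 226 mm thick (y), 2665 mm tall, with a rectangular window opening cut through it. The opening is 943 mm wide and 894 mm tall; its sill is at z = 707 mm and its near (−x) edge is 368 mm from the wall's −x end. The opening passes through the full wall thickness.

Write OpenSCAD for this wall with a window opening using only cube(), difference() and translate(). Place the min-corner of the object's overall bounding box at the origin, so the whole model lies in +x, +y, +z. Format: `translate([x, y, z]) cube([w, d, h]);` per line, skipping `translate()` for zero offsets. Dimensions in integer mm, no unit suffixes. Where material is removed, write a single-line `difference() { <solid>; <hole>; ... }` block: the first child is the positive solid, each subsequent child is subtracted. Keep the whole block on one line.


difference() { cube([2539, 226, 2665]); translate([368, 0, 707]) cube([943, 226, 894]); }


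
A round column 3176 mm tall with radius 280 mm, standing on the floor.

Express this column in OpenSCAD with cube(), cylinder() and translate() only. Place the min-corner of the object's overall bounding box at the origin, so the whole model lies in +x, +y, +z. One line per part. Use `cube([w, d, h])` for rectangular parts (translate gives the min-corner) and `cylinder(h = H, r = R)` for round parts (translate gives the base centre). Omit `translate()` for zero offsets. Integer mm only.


translate([280, 280, 0]) cylinder(h = 3176, r = 280);


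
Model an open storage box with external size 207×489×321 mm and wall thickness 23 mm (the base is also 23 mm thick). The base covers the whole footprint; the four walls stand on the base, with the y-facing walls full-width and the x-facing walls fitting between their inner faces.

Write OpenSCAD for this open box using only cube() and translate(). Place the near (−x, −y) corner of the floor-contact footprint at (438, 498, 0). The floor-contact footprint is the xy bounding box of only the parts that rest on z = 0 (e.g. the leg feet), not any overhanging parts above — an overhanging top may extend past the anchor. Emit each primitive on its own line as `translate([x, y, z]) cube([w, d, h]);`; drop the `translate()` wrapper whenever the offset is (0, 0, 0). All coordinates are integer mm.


translate([438, 498, 0]) cube([207, 489, 23]);
translate([438, 498, 23]) cube([207, 23, 298]);
translate([438, 964, 23]) cube([207, 23, 298]);
translate([438, 521, 23]) cube([23, 443, 298]);
translate([622, 521, 23]) cube([23, 443, 298]);


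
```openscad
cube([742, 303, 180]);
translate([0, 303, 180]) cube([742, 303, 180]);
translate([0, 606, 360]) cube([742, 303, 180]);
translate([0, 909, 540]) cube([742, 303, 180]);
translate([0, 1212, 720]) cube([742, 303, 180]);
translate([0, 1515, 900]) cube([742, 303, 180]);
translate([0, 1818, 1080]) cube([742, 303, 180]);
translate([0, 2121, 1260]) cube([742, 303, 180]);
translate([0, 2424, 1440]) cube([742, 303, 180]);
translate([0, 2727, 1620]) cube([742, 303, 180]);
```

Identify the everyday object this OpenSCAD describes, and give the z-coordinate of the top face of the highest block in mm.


A staircase. The total rise is 1800 mm.

10 identical blocks, each offset up and back from the previous — a staircase. Each step is 180 mm tall and there are 10 of them, so the total rise is 10 × 180 = 1800 mm.


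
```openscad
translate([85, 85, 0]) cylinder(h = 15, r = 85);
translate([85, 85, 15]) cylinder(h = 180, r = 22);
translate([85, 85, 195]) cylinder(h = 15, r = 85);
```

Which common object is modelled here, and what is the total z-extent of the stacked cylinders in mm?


A spool. The overall height is 210 mm.

Three coaxial cylinders, large–small–large — a spool. Two 15 mm flanges and a 180 mm core give 15 + 180 + 15 = 210 mm.


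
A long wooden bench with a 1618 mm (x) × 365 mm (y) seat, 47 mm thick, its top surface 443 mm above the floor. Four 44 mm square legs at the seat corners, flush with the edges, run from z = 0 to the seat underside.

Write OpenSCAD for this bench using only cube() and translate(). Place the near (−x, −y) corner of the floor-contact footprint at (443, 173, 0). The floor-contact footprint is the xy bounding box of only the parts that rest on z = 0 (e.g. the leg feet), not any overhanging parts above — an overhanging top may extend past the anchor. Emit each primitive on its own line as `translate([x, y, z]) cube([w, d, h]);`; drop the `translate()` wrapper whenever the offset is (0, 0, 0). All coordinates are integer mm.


translate([443, 173, 396]) cube([1618, 365, 47]);
translate([443, 173, 0]) cube([44, 44, 396]);
translate([443, 494, 0]) cube([44, 44, 396]);
translate([2017, 173, 0]) cube([44, 44, 396]);
translate([2017, 494, 0]) cube([44, 44, 396]);


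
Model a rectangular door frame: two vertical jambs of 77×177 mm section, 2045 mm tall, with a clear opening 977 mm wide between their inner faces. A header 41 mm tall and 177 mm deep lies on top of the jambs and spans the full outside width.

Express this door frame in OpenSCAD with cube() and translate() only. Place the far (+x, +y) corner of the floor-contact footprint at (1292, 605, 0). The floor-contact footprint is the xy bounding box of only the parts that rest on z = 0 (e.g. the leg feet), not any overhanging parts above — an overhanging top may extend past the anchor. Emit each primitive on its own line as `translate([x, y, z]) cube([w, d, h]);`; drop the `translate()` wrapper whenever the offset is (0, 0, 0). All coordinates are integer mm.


translate([161, 428, 0]) cube([77, 177, 2045]);
translate([1215, 428, 0]) cube([77, 177, 2045]);
translate([161, 428, 2045]) cube([1131, 177, 41]);


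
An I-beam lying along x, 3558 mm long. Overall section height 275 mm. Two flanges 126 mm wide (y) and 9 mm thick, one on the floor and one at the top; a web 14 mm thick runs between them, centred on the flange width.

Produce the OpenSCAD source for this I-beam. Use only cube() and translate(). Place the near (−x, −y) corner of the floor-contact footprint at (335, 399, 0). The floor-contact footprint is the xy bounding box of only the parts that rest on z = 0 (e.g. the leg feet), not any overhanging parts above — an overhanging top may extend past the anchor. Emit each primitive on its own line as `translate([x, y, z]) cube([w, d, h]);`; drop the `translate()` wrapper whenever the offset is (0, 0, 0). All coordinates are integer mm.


translate([335, 399, 0]) cube([3558, 126, 9]);
translate([335, 455, 9]) cube([3558, 14, 257]);
translate([335, 399, 266]) cube([3558, 126, 9]);


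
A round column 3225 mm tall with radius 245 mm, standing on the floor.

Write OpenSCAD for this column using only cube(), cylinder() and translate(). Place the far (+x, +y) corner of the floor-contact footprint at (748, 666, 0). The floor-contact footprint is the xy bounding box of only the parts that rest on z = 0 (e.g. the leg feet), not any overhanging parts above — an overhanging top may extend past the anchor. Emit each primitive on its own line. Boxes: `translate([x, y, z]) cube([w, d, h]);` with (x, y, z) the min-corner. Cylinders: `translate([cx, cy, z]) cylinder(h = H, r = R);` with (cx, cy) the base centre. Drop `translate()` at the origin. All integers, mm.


translate([503, 421, 0]) cylinder(h = 3225, r = 245);


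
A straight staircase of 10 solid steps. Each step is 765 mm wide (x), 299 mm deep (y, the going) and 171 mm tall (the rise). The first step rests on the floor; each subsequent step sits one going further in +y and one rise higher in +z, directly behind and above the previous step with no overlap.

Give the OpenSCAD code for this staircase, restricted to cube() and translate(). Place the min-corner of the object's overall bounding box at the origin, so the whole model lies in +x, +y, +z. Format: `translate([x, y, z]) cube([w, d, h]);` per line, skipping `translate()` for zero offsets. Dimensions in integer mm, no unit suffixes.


cube([765, 299, 171]);
translate([0, 299, 171]) cube([765, 299, 171]);
translate([0, 598, 342]) cube([765, 299, 171]);
translate([0, 897, 513]) cube([765, 299, 171]);
translate([0, 1196, 684]) cube([765, 299, 171]);
translate([0, 1495, 855]) cube([765, 299, 171]);
translate([0, 1794, 1026]) cube([765, 299, 171]);
translate([0, 2093, 1197]) cube([765, 299, 171]);
translate([0, 2392, 1368]) cube([765, 299, 171]);
translate([0, 2691, 1539]) cube([765, 299, 171]);


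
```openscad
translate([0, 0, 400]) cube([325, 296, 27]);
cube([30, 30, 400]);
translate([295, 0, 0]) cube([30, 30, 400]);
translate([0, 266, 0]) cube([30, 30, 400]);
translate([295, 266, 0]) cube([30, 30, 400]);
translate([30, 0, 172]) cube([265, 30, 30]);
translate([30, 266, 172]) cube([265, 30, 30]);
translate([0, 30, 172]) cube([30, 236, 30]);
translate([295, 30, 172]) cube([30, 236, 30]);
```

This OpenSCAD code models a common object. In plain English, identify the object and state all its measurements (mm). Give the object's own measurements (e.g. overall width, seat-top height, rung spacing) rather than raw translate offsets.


A four-legged stool. The seat is a 325×296×27 mm slab whose top surface is at z = 427 mm; four square legs, each 30×30 mm in cross-section, run from the floor (z = 0) to the underside of the seat, each flush with a corner of the seat. Four stretchers, 30 mm wide and 30 mm tall, connect adjacent legs with their undersides at z = 172 mm, each running between the inner faces of the legs it joins and aligned with the legs' outer faces on the other axis.
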